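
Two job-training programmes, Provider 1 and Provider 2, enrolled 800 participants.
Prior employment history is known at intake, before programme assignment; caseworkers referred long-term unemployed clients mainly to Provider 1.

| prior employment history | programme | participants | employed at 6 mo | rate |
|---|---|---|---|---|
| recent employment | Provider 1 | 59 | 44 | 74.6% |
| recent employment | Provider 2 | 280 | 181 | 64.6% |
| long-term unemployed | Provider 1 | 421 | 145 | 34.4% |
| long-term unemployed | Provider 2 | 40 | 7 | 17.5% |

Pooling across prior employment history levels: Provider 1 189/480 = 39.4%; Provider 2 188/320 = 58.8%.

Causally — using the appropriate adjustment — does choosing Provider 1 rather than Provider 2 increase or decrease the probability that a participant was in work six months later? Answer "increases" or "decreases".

increases

Prior employment history differs across programmes for reasons unrelated to any effect of the programme itself, and it separately predicts the outcome — a classic confounder. We must compare within prior employment history levels.
Within each level — recent employment: 74.6% vs 64.6%; long-term unemployed: 34.4% vs 17.5% — Provider 1 is higher every time.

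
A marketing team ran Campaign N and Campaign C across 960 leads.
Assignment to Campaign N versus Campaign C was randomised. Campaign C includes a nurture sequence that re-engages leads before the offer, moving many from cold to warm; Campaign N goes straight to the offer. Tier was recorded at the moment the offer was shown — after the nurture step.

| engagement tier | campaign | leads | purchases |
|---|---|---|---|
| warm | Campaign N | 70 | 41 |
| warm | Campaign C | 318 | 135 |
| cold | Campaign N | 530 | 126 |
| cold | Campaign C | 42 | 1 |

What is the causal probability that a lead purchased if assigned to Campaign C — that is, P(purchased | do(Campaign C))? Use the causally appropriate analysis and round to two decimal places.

The distribution of engagement tier is itself part of what the campaign does — it is an intermediate outcome. Holding it fixed would remove that part of the effect; the total effect is the pooled difference.
So P(outcome | do(Campaign C)) is just the pooled rate for Campaign C: 136/360 = 0.378.

0.38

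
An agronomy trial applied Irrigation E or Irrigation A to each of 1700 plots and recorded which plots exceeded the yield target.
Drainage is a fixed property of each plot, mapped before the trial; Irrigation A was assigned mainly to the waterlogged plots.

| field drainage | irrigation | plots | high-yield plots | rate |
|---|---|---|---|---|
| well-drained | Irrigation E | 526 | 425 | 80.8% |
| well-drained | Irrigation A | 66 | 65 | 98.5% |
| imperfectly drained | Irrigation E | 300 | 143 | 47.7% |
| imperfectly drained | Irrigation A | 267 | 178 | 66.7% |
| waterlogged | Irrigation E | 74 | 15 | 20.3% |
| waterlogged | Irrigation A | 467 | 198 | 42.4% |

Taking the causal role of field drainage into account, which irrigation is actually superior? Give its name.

The stratified and pooled comparisons disagree (Irrigation A wins within each field drainage; Irrigation E wins overall), so the answer turns on the causal role of field drainage.
Field drainage is set before the irrigation has any effect — it is not caused by the irrigation — and it independently drives the outcome. That makes it a confounder, so the causal comparison is within field drainage levels.
Within each level — well-drained: 80.8% vs 98.5%; imperfectly drained: 47.7% vs 66.7%; waterlogged: 20.3% vs 42.4% — Irrigation A is higher every time.

Irrigation A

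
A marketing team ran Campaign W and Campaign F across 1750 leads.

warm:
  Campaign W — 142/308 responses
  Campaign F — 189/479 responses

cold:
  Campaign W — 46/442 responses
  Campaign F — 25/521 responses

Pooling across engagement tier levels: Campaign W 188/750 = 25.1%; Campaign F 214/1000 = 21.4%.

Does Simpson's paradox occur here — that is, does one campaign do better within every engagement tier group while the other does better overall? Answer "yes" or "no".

no

Within each engagement tier level (warm 46.1% vs 39.5%; cold 10.4% vs 4.8%), Campaign W has the higher rate every time. Pooled: 25.1% vs 21.4% — Campaign W has the higher rate overall. They agree.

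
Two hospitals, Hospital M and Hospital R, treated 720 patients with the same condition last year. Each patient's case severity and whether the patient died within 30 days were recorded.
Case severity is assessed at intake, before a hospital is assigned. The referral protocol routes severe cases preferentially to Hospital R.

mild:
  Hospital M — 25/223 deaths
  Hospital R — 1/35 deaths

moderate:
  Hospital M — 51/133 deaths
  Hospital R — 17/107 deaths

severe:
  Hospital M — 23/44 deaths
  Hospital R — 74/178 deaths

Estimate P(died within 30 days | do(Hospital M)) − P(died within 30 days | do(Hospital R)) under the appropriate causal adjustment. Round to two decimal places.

The stratified and pooled comparisons disagree (Hospital R wins within each case severity; Hospital M wins overall), so the answer turns on the causal role of case severity.
Case severity is set before the hospital has any effect — it is not caused by the hospital — and it independently drives the outcome. That makes it a confounder, so the causal comparison is within case severity levels.
Adjusting over the population distribution of case severity: 0.358·(0.112−0.029) + 0.333·(0.383−0.159) + 0.308·(0.523−0.416) = +0.138.

+0.14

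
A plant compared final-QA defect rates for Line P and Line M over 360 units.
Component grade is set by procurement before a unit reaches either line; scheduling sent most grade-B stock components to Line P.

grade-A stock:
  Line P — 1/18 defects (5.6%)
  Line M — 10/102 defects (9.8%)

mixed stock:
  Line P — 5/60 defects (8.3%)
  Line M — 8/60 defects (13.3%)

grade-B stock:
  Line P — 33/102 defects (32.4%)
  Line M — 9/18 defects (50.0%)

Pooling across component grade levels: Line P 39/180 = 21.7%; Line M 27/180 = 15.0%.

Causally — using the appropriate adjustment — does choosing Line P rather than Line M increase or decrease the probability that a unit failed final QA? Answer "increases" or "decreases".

The component grade-specific comparison favours Line P throughout, but the pooled figures favour Line M. The question is whether to condition on component grade.
Component grade differs across lines for reasons unrelated to any effect of the line itself, and it separately predicts the outcome — a classic confounder. We must compare within component grade levels.
Within each level — grade-A stock: 5.6% vs 9.8%; mixed stock: 8.3% vs 13.3%; grade-B stock: 32.4% vs 50.0% — Line P is lower every time.

decreases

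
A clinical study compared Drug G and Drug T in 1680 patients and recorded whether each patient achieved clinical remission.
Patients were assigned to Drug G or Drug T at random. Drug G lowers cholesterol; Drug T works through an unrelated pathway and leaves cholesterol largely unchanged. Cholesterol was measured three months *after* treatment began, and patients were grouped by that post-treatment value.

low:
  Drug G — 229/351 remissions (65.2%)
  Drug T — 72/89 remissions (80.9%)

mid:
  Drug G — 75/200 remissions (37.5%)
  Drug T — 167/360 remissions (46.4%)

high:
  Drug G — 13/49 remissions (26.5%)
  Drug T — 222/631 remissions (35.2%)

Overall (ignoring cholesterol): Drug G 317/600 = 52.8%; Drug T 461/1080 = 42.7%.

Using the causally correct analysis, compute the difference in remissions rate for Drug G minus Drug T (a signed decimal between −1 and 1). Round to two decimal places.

+0.10

The distribution of cholesterol is itself part of what the drug does — it is an intermediate outcome. Holding it fixed would remove that part of the effect; the total effect is the pooled difference.
The causal difference is the pooled difference: 0.528 − 0.427 = +0.101.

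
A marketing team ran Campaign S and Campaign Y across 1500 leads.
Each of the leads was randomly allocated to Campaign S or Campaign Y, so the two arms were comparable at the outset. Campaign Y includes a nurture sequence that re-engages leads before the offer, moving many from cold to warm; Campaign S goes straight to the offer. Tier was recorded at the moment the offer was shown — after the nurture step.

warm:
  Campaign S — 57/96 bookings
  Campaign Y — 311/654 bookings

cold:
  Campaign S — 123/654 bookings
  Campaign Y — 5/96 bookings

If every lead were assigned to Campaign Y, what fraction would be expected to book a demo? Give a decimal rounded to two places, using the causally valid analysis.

Within every engagement tier level Campaign S has the higher rate, yet pooled Campaign Y does — Simpson's reversal.
Engagement tier lies on the pathway campaign → engagement tier → outcome, so adjusting for it blocks the indirect effect. For the total causal effect of campaign, use the unadjusted pooled rates.
So P(outcome | do(Campaign Y)) is just the pooled rate for Campaign Y: 316/750 = 0.421.

0.42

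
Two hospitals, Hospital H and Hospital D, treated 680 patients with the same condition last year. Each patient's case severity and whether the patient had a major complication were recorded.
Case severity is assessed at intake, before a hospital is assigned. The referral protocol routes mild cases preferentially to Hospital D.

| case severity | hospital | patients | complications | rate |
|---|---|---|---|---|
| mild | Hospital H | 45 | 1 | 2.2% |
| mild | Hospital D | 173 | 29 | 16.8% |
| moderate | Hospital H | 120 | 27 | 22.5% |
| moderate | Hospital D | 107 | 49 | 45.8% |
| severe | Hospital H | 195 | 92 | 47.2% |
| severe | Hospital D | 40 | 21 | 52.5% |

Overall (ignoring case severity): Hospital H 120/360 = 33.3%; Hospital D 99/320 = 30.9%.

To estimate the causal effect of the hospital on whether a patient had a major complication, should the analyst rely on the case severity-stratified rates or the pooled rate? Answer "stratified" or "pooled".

The case severity-specific comparison favours Hospital H throughout, but the pooled figures favour Hospital D. The question is whether to condition on case severity.
Here case severity is a common cause — it drives both which hospital a case falls under and the outcome. The crude comparison mixes populations; the stratum-specific rates are the causally relevant ones.
Within each level — mild: 2.2% vs 16.8%; moderate: 22.5% vs 45.8%; severe: 47.2% vs 52.5% — Hospital H is lower every time.

stratified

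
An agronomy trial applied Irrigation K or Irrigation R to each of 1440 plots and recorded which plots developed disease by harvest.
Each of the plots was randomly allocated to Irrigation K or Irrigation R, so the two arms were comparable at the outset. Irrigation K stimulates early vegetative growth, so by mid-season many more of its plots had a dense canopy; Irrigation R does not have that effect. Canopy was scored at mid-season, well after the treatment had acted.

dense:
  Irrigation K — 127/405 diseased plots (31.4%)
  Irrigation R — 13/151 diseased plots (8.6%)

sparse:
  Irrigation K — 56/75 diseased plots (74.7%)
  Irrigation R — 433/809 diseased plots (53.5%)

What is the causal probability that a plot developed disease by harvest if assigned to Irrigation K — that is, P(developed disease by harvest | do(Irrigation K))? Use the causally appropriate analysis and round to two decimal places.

The mid-season canopy-specific comparison favours Irrigation R throughout, but the pooled figures favour Irrigation K. The question is whether to condition on mid-season canopy.
Mid-season canopy lies on the pathway irrigation → mid-season canopy → outcome, so adjusting for it blocks the indirect effect. For the total causal effect of irrigation, use the unadjusted pooled rates.
So P(outcome | do(Irrigation K)) is just the pooled rate for Irrigation K: 183/480 = 0.381.

0.38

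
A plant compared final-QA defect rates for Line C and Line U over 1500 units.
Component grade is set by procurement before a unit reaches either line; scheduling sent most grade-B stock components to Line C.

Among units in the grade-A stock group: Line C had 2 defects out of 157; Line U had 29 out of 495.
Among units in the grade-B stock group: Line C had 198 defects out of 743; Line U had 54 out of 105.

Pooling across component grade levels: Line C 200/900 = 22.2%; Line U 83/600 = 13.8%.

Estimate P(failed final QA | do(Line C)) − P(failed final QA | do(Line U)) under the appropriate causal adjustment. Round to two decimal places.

-0.16

Component grade satisfies the back-door criterion: it is not a descendant of the line, and it blocks the spurious path from line to outcome. Adjusting for it (i.e., using the within-component grade rates) gives the causal effect.
Adjusting over the population distribution of component grade: 0.435·(0.013−0.059) + 0.565·(0.266−0.514) = -0.160.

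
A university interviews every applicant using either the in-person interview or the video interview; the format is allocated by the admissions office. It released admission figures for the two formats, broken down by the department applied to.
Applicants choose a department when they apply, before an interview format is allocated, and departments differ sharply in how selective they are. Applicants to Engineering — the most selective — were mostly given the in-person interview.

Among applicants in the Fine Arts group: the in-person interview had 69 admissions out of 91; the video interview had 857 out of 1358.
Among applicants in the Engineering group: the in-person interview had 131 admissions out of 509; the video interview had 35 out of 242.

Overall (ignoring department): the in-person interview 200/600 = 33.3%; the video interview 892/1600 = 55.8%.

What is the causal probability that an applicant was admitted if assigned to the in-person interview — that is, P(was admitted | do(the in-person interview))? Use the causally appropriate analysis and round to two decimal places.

Nothing the interview format does changes department; the imbalance is an allocation artefact. With department also predicting the outcome, the pooled figure is confounded, and the within-stratum comparison is the causal one.
Standardising the in-person interview to the population department mix: 0.659·69/91 + 0.341·131/509 = 0.587.

0.59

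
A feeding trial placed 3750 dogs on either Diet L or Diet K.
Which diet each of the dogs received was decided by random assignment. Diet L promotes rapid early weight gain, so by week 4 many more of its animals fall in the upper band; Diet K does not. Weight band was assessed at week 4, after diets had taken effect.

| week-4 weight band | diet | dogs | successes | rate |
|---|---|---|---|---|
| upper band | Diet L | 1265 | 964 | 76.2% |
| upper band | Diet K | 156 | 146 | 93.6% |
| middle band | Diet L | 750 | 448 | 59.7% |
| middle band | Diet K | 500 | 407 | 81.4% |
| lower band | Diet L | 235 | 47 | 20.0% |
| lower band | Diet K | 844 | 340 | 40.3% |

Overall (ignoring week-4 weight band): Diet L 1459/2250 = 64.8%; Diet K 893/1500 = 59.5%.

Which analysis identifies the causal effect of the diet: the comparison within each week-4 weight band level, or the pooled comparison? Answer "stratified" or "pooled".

pooled

The stratified and pooled comparisons disagree (Diet K wins within each week-4 weight band; Diet L wins overall), so the answer turns on the causal role of week-4 weight band.
Week-4 weight band here is a post-treatment variable shaped by the diet; conditioning on it would introduce bias rather than remove it. The overall comparison is the causal one.
Pooled: Diet L 64.8% vs Diet K 59.5%; Diet L is higher overall.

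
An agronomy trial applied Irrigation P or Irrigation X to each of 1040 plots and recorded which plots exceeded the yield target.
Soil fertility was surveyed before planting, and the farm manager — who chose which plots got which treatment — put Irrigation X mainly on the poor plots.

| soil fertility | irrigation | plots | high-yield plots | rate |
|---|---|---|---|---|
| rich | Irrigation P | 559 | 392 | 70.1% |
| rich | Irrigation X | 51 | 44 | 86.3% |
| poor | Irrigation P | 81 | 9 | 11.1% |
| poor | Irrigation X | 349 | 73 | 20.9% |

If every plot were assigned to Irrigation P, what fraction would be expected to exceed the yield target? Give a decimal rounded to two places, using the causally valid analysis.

0.46

Soil fertility differs across irrigations for reasons unrelated to any effect of the irrigation itself, and it separately predicts the outcome — a classic confounder. We must compare within soil fertility levels.
Standardising Irrigation P to the population soil fertility mix: 0.587·392/559 + 0.413·9/81 = 0.457.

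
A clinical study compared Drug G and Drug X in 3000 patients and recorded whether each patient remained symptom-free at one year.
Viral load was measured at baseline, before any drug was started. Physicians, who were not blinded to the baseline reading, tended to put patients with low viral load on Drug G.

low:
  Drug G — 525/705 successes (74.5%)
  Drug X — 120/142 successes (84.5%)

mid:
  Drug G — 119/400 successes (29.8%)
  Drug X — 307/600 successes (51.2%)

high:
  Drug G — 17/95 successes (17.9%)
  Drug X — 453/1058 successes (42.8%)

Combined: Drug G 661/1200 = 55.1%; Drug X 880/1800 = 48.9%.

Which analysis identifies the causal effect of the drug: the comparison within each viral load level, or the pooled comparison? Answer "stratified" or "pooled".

stratified

Viral load is set before the drug has any effect — it is not caused by the drug — and it independently drives the outcome. That makes it a confounder, so the causal comparison is within viral load levels.
Within each level — low: 74.5% vs 84.5%; mid: 29.8% vs 51.2%; high: 17.9% vs 42.8% — Drug X is higher every time.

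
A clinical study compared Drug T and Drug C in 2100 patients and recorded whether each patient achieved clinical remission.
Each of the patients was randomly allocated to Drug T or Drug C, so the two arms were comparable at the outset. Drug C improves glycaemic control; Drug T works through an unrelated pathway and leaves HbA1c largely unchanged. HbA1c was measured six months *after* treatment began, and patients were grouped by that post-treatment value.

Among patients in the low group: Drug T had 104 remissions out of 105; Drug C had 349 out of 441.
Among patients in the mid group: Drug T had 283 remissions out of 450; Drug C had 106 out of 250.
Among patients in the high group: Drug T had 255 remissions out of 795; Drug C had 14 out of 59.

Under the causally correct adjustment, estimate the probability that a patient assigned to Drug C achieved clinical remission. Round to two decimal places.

0.63

HbA1c here is a post-treatment variable shaped by the drug; conditioning on it would introduce bias rather than remove it. The overall comparison is the causal one.
So P(outcome | do(Drug C)) is just the pooled rate for Drug C: 469/750 = 0.625.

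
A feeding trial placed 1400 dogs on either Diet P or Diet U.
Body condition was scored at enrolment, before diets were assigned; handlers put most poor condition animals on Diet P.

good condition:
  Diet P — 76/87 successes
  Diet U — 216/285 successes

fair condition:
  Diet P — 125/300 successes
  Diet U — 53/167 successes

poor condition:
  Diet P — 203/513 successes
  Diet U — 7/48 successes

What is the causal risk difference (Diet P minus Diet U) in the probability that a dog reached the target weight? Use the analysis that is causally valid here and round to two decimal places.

+0.16

Nothing the diet does changes starting body condition; the imbalance is an allocation artefact. With starting body condition also predicting the outcome, the pooled figure is confounded, and the within-stratum comparison is the causal one.
Adjusting over the population distribution of starting body condition: 0.266·(0.874−0.758) + 0.334·(0.417−0.317) + 0.401·(0.396−0.146) = +0.164.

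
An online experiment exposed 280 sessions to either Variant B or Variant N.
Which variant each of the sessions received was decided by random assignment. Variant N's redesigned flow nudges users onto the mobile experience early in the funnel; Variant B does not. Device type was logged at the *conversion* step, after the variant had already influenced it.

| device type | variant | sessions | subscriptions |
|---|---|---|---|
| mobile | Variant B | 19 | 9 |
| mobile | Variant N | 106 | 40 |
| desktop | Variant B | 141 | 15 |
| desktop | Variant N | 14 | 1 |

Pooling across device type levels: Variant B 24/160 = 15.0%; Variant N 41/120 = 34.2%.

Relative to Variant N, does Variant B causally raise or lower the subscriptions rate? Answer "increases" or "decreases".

Device type is downstream of the variant. One should not condition on a consequence of treatment, so the overall rates are the right comparison.
Pooled: Variant B 15.0% vs Variant N 34.2%; Variant N is higher overall.

decreases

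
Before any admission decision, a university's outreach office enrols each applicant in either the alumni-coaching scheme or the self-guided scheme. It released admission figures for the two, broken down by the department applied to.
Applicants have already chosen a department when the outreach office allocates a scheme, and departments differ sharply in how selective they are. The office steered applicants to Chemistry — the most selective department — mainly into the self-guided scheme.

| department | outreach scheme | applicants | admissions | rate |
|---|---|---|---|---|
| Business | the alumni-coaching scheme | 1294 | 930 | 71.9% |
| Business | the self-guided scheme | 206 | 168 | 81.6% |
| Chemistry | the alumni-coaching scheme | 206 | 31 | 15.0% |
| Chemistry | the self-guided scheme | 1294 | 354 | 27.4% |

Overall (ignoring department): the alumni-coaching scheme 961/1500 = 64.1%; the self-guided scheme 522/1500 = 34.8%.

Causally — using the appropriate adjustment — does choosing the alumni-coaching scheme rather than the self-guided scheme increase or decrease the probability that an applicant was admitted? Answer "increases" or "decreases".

Here department is a common cause — it drives both which outreach scheme a case falls under and the outcome. The crude comparison mixes populations; the stratum-specific rates are the causally relevant ones.
Within each level — Business: 71.9% vs 81.6%; Chemistry: 15.0% vs 27.4% — the self-guided scheme is higher every time.

decreases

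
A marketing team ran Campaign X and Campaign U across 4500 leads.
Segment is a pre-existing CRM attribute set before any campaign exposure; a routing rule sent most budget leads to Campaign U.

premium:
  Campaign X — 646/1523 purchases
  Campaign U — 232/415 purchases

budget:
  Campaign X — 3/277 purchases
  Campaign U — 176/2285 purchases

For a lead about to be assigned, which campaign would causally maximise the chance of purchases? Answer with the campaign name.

Campaign U is higher inside every customer segment stratum but Campaign X is higher in aggregate. Whether to stratify depends on how customer segment relates to the campaign.
Customer segment satisfies the back-door criterion: it is not a descendant of the campaign, and it blocks the spurious path from campaign to outcome. Adjusting for it (i.e., using the within-customer segment rates) gives the causal effect.
Within each level — premium: 42.4% vs 55.9%; budget: 1.1% vs 7.7% — Campaign U is higher every time.

Campaign U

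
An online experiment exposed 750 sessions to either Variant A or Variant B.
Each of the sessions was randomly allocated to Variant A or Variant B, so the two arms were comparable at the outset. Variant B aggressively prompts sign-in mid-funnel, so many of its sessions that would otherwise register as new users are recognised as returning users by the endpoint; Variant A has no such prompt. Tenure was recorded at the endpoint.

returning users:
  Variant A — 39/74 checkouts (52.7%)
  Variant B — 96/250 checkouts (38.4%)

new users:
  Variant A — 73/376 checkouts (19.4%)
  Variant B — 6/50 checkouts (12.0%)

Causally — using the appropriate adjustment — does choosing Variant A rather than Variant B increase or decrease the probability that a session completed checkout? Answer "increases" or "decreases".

decreases

Variant A is higher inside every user tenure stratum but Variant B is higher in aggregate. Whether to stratify depends on how user tenure relates to the variant.
Stratifying would compare variants among sessions the variants themselves sorted into user tenure groups — a form of selection on an intermediate. The unconditioned pooled rates give the total causal effect.
Pooled: Variant A 24.9% vs Variant B 34.0%; Variant B is higher overall.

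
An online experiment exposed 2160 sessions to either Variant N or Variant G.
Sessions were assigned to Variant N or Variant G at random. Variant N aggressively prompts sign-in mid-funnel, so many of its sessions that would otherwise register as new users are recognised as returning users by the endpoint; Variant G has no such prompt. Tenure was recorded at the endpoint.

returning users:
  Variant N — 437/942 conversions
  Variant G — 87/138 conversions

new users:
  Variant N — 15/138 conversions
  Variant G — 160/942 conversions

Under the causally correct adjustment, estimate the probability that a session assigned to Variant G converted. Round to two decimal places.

User tenure lies on the pathway variant → user tenure → outcome, so adjusting for it blocks the indirect effect. For the total causal effect of variant, use the unadjusted pooled rates.
So P(outcome | do(Variant G)) is just the pooled rate for Variant G: 247/1080 = 0.229.

0.23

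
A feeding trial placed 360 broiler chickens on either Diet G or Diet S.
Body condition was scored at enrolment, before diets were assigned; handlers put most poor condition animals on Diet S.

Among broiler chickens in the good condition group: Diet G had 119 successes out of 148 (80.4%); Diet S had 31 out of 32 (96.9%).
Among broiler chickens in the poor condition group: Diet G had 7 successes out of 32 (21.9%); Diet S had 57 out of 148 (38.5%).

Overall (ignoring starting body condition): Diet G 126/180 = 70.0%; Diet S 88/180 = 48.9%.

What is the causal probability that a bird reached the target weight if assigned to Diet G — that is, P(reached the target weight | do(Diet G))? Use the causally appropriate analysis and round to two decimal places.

0.51

Starting body condition is set before the diet has any effect — it is not caused by the diet — and it independently drives the outcome. That makes it a confounder, so the causal comparison is within starting body condition levels.
Standardising Diet G to the population starting body condition mix: 0.500·119/148 + 0.500·7/32 = 0.511.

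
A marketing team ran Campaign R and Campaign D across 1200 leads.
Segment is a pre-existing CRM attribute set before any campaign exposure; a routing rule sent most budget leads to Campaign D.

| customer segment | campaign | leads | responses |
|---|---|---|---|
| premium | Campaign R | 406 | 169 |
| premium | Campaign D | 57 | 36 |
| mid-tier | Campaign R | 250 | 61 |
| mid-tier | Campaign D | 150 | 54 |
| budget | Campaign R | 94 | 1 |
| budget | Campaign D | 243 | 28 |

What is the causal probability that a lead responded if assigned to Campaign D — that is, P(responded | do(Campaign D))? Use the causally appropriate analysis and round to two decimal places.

The customer segment-specific comparison favours Campaign D throughout, but the pooled figures favour Campaign R. The question is whether to condition on customer segment.
Customer segment differs across campaigns for reasons unrelated to any effect of the campaign itself, and it separately predicts the outcome — a classic confounder. We must compare within customer segment levels.
Standardising Campaign D to the population customer segment mix: 0.386·36/57 + 0.333·54/150 + 0.281·28/243 = 0.396.

0.40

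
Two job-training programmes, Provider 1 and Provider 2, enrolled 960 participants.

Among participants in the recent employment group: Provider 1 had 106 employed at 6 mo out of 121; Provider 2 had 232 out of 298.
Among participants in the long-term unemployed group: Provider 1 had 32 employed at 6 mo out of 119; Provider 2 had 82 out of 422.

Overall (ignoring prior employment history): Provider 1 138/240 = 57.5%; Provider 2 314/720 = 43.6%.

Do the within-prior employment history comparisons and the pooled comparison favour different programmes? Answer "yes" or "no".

no

Within each prior employment history level (recent employment 87.6% vs 77.9%; long-term unemployed 26.9% vs 19.4%), Provider 1 has the higher rate every time. Pooled: 57.5% vs 43.6% — Provider 1 has the higher rate overall. They agree.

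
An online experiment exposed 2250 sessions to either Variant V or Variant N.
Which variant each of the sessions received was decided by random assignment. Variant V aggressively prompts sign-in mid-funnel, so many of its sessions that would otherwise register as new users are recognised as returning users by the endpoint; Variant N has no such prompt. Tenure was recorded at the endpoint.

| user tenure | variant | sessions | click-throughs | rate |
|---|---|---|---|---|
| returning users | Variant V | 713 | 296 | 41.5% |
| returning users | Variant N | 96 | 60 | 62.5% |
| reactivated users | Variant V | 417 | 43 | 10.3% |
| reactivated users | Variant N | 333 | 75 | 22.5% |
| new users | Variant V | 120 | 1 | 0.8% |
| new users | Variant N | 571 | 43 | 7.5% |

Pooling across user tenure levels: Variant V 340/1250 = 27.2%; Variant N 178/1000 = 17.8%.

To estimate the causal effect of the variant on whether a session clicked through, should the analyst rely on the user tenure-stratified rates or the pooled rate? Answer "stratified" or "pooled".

pooled

Variant N is higher inside every user tenure stratum but Variant V is higher in aggregate. Whether to stratify depends on how user tenure relates to the variant.
User tenure is downstream of the variant. One should not condition on a consequence of treatment, so the overall rates are the right comparison.
Pooled: Variant V 27.2% vs Variant N 17.8%; Variant V is higher overall.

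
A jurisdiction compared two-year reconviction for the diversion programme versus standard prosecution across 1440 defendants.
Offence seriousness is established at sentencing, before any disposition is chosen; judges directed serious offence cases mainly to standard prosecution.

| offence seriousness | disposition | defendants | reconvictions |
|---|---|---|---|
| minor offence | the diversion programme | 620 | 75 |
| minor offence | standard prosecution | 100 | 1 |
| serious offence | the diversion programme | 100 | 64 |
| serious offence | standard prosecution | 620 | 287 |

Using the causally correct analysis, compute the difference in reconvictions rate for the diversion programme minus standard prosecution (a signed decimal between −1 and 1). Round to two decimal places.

The imbalance in offence seriousness arose from how defendants were allocated, not from anything the disposition did; and offence seriousness independently affects the outcome. The pooled gap is confounded — condition on offence seriousness.
Adjusting over the population distribution of offence seriousness: 0.500·(0.121−0.010) + 0.500·(0.640−0.463) = +0.144.

+0.14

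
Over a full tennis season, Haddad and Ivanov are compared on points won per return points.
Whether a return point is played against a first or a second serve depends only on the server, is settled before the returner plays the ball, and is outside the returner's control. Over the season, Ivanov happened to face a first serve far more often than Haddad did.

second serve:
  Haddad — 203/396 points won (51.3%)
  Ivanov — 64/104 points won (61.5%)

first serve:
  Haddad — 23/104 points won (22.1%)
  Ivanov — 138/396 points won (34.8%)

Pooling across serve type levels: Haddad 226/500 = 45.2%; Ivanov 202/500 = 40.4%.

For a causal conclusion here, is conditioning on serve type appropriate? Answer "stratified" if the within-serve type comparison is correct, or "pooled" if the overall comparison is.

stratified

Ivanov is higher inside every serve type stratum but Haddad is higher in aggregate. Whether to stratify depends on how serve type relates to the player.
Nothing the player does changes serve type; the imbalance is an allocation artefact. With serve type also predicting the outcome, the pooled figure is confounded, and the within-stratum comparison is the causal one.
Within each level — second serve: 51.3% vs 61.5%; first serve: 22.1% vs 34.8% — Ivanov is higher every time.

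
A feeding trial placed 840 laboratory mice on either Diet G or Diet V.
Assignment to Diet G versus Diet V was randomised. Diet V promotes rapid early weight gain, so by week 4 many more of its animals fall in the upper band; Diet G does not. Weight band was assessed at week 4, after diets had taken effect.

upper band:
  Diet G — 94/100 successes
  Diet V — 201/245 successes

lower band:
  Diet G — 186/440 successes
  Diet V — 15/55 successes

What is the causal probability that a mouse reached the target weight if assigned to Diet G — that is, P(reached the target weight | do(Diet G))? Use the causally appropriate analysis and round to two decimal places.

0.52

Within every week-4 weight band level Diet G has the higher rate, yet pooled Diet V does — Simpson's reversal.
Because the diet influences week-4 weight band, week-4 weight band is a post-treatment mediator, not a confounder. Stratifying on it would bias the estimate; the causal effect is the crude pooled difference.
So P(outcome | do(Diet G)) is just the pooled rate for Diet G: 280/540 = 0.519.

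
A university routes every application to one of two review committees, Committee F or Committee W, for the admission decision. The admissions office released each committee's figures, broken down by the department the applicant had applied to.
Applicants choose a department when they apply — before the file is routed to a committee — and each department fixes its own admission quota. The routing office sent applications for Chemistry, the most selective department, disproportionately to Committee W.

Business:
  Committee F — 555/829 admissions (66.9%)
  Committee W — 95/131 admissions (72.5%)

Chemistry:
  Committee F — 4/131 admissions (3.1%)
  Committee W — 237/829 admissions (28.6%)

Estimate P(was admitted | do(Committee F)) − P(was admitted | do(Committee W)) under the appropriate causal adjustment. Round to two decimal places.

-0.16

Committee W is higher inside every department stratum but Committee F is higher in aggregate. Whether to stratify depends on how department relates to the review committee.
Department is set before the review committee has any effect — it is not caused by the review committee — and it independently drives the outcome. That makes it a confounder, so the causal comparison is within department levels.
Adjusting over the population distribution of department: 0.500·(0.669−0.725) + 0.500·(0.031−0.286) = -0.156.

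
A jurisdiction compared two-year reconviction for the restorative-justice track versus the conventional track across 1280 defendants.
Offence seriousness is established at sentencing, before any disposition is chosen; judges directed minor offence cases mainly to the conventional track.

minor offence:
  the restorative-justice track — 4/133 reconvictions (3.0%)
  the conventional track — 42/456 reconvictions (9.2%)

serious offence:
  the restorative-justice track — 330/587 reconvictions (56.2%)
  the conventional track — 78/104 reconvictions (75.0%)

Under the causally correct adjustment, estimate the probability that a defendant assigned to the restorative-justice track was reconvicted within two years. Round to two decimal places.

0.32

the restorative-justice track is lower inside every offence seriousness stratum but the conventional track is lower in aggregate. Whether to stratify depends on how offence seriousness relates to the disposition.
Offence seriousness satisfies the back-door criterion: it is not a descendant of the disposition, and it blocks the spurious path from disposition to outcome. Adjusting for it (i.e., using the within-offence seriousness rates) gives the causal effect.
Standardising the restorative-justice track to the population offence seriousness mix: 0.460·4/133 + 0.540·330/587 = 0.317.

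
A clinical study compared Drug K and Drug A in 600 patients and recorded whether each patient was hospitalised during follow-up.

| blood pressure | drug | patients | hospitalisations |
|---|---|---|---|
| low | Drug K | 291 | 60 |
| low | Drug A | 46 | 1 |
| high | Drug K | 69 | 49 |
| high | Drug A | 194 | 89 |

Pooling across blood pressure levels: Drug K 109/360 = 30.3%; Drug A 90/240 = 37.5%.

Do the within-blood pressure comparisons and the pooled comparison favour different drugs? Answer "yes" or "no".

yes

Within each blood pressure level (low 20.6% vs 2.2%; high 71.0% vs 45.9%), Drug A has the lower rate every time. Pooled: 30.3% vs 37.5% — Drug K has the lower rate overall. The two comparisons disagree.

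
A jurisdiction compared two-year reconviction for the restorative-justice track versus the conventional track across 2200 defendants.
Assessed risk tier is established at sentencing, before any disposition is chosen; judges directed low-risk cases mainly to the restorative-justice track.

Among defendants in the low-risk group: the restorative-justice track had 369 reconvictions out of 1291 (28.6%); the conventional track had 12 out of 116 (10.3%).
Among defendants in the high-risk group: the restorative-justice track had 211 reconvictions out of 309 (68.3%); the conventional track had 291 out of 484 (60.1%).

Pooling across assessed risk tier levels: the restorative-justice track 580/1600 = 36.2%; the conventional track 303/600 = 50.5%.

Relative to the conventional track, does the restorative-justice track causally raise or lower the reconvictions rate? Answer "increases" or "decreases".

increases

The assessed risk tier-specific comparison favours the conventional track throughout, but the pooled figures favour the restorative-justice track. The question is whether to condition on assessed risk tier.
Here assessed risk tier is a common cause — it drives both which disposition a case falls under and the outcome. The crude comparison mixes populations; the stratum-specific rates are the causally relevant ones.
Within each level — low-risk: 28.6% vs 10.3%; high-risk: 68.3% vs 60.1% — the conventional track is lower every time.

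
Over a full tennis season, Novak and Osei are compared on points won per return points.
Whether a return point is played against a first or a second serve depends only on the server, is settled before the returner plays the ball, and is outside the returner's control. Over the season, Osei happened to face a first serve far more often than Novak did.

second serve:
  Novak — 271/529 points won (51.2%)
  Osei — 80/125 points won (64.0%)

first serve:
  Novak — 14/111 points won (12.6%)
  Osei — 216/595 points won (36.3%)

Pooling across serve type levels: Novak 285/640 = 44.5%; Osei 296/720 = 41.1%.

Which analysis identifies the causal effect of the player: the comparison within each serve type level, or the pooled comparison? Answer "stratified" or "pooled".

stratified

The serve type-specific comparison favours Osei throughout, but the pooled figures favour Novak. The question is whether to condition on serve type.
Here serve type is a common cause — it drives both which player a case falls under and the outcome. The crude comparison mixes populations; the stratum-specific rates are the causally relevant ones.
Within each level — second serve: 51.2% vs 64.0%; first serve: 12.6% vs 36.3% — Osei is higher every time.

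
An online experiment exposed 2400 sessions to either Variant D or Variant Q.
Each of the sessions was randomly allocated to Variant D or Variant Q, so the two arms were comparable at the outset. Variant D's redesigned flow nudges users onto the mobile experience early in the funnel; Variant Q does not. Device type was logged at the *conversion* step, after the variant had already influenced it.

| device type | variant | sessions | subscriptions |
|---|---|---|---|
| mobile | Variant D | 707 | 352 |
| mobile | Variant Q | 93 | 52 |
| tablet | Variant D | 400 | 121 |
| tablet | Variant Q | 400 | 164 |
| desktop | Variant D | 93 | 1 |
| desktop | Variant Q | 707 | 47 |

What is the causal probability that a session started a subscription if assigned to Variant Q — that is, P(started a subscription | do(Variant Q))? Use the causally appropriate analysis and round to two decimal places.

Within every device type level Variant Q has the higher rate, yet pooled Variant D does — Simpson's reversal.
Device type is downstream of the variant. One should not condition on a consequence of treatment, so the overall rates are the right comparison.
So P(outcome | do(Variant Q)) is just the pooled rate for Variant Q: 263/1200 = 0.219.

0.22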